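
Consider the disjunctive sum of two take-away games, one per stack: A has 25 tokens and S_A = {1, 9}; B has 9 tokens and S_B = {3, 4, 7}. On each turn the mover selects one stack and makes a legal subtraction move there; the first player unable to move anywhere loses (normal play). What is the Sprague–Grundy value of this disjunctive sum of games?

Stack A, S = {1, 9}:
n :  0  1  2  3  4  5  6  7  8  9 10 11 12 13 14 15 16 17 18 19 20 21 22 23 24 25
G :  0  1  0  1  0  1  0  1  0  1  0  1  0  1  0  1  0  1  0  1  0  1  0  1  0  1
G_A(25) = 1.
Stack B, S = {3, 4, 7}:
n : 0 1 2 3 4 5 6 7 8 9
G : 0 0 0 1 1 1 2 2 2 3
G_B(9) = 3.
Combined Grundy value = 1 ⊕ 3 = 2.

2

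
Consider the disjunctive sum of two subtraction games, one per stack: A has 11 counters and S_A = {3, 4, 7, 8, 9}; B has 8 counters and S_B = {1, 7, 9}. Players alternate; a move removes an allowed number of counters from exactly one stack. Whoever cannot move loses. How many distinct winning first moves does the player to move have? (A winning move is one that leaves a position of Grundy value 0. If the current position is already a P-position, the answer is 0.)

Stack A, S = {3, 4, 7, 8, 9}:
G(0) = 0
G(1) = mex{} = 0
G(2) = mex{} = 0
G(3) = mex{0} = 1
G(4) = mex{0,0} = 1
G(5) = mex{0,0} = 1
G(6) = mex{1,0} = 2
G(7) = mex{1,1,0} = 2
G(8) = mex{1,1,0,0} = 2
G(9) = mex{2,1,0,0,0} = 3
G(10) = mex{2,2,1,0,0} = 3
G(11) = mex{2,2,1,1,0} = 3
G_A(11) = 3.
Stack B, S = {1, 7, 9}:
G(0) = 0
G(1) = mex{0} = 1
G(2) = mex{1} = 0
G(3) = mex{0} = 1
G(4) = mex{1} = 0
G(5) = mex{0} = 1
G(6) = mex{1} = 0
G(7) = mex{0,0} = 1
G(8) = mex{1,1} = 0
G_B(8) = 0.
Combined Grundy value = 3 ⊕ 0 = 3.
A winning move leaves total XOR = 0, i.e. changes one component's Grundy value g to g ⊕ X where X is the current total.
Stack A: need g' = 3⊕3 = 0. Options: 11−3→G=2, 11−4→G=2, 11−7→G=1, 11−8→G=1, 11−9→G=0. Hits: 1.
Stack B: need g' = 0⊕3 = 3. Options: 8−1→G=1, 8−7→G=1. Hits: 0.

1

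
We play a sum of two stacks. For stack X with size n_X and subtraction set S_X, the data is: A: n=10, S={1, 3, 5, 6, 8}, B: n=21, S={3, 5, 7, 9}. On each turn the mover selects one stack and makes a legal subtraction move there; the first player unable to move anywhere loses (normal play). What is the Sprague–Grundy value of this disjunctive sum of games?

Stack A, S = {1, 3, 5, 6, 8}:
n :  0  1  2  3  4  5  6  7  8  9 10
G :  0  1  0  1  0  1  2  3  2  3  2
G_A(10) = 2.
Stack B, S = {3, 5, 7, 9}:
G(0) = 0
G(1) = mex{} = 0
G(2) = mex{} = 0
G(3) = mex{0} = 1
G(4) = mex{0} = 1
G(5) = mex{0,0} = 1
G(6) = mex{1,0} = 2
G(7) = mex{1,0,0} = 2
G(8) = mex{1,1,0} = 2
G(9) = mex{2,1,0,0} = 3
G(10) = mex{2,1,1,0} = 3
G(11) = mex{2,2,1,0} = 3
G(12) = mex{3,2,1,1} = 0
G(13) = mex{3,2,2,1} = 0
G(14) = mex{3,3,2,1} = 0
G(15) = mex{0,3,2,2} = 1
G(16) = mex{0,3,3,2} = 1
G(17) = mex{0,0,3,2} = 1
G(18) = mex{1,0,3,3} = 2
G(19) = mex{1,0,0,3} = 2
G(20) = mex{1,1,0,3} = 2
G(21) = mex{2,1,0,0} = 3
G_B(21) = 3.
Combined Grundy value = 2 ⊕ 3 = 1.

1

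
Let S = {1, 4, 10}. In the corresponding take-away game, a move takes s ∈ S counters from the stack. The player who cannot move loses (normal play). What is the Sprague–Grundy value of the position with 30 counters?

1

n :  0  1  2  3  4  5  6  7  8  9 10 11 12 13 14 15 16 17 18 19 20 21 22 23 24 25 26 27 28 29 30
G :  0  1  0  1  2  0  1  0  1  2  3  2  3  0  1  3  0  1  0  1  2  0  1  2  0  1  2  0  1  0  1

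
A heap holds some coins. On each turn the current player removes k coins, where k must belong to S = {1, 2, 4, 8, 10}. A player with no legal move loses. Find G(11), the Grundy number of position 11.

2

G(0) = 0
G(1) = mex{0} = 1
G(2) = mex{1,0} = 2
G(3) = mex{2,1} = 0
G(4) = mex{0,2,0} = 1
G(5) = mex{1,0,1} = 2
G(6) = mex{2,1,2} = 0
G(7) = mex{0,2,0} = 1
G(8) = mex{1,0,1,0} = 2
G(9) = mex{2,1,2,1} = 0
G(10) = mex{0,2,0,2,0} = 1
G(11) = mex{1,0,1,0,1} = 2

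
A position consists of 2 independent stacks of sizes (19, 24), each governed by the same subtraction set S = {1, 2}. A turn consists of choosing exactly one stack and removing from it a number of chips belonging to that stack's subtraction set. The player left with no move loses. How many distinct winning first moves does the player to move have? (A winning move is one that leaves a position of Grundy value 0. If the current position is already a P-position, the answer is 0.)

All stacks use S = {1, 2}:
n :  0  1  2  3  4  5  6  7  8  9 10 11 12 13 14 15 16 17 18 19 20 21 22 23 24
G :  0  1  2  0  1  2  0  1  2  0  1  2  0  1  2  0  1  2  0  1  2  0  1  2  0
Stack A: G(19) = 1.
Stack B: G(24) = 0.
Combined Grundy value = 1 ⊕ 0 = 1.
A winning move leaves total XOR = 0, i.e. changes one component's Grundy value g to g ⊕ X where X is the current total.
Stack A: need g' = 1⊕1 = 0. Options: 19−1→G=0, 19−2→G=2. Hits: 1.
Stack B: need g' = 0⊕1 = 1. Options: 24−1→G=2, 24−2→G=1. Hits: 1.

2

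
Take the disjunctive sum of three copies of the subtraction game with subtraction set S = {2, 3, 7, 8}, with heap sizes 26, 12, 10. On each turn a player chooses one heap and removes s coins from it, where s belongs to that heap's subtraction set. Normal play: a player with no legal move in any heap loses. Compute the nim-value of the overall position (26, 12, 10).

All heaps use S = {2, 3, 7, 8}:
n :  0  1  2  3  4  5  6  7  8  9 10 11 12 13 14 15 16 17 18 19 20 21 22 23 24 25 26
G :  0  0  1  1  2  0  0  1  1  2  0  0  1  1  2  0  0  1  1  2  0  0  1  1  2  0  0
Heap A: G(26) = 0.
Heap B: G(12) = 1.
Heap C: G(10) = 0.
Combined Grundy value = 0 ⊕ 1 ⊕ 0 = 1.

1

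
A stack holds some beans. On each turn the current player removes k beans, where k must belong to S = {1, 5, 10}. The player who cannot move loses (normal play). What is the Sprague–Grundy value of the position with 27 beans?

n :  0  1  2  3  4  5  6  7  8  9 10 11 12 13 14 15 16 17 18 19 20 21 22 23 24 25 26 27
G :  0  1  0  1  0  1  0  1  0  1  2  3  2  3  2  0  1  0  1  0  1  0  1  0  1  2  3  2

2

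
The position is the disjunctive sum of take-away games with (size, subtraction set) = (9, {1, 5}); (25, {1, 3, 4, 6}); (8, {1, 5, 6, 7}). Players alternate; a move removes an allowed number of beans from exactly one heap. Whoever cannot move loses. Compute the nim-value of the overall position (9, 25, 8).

1

Heap A, S = {1, 5}:
n : 0 1 2 3 4 5 6 7 8 9
G : 0 1 0 1 0 1 0 1 0 1
G_A(9) = 1.
Heap B, S = {1, 3, 4, 6}:
G(0) = 0
G(1) = mex{0} = 1
G(2) = mex{1} = 0
G(3) = mex{0,0} = 1
G(4) = mex{1,1,0} = 2
G(5) = mex{2,0,1} = 3
G(6) = mex{3,1,0,0} = 2
G(7) = mex{2,2,1,1} = 0
G(8) = mex{0,3,2,0} = 1
G(9) = mex{1,2,3,1} = 0
G(10) = mex{0,0,2,2} = 1
G(11) = mex{1,1,0,3} = 2
G(12) = mex{2,0,1,2} = 3
G(13) = mex{3,1,0,0} = 2
G(14) = mex{2,2,1,1} = 0
G(15) = mex{0,3,2,0} = 1
G(16) = mex{1,2,3,1} = 0
G(17) = mex{0,0,2,2} = 1
G(18) = mex{1,1,0,3} = 2
G(19) = mex{2,0,1,2} = 3
G(20) = mex{3,1,0,0} = 2
G(21) = mex{2,2,1,1} = 0
G(22) = mex{0,3,2,0} = 1
G(23) = mex{1,2,3,1} = 0
G(24) = mex{0,0,2,2} = 1
G(25) = mex{1,1,0,3} = 2
G_B(25) = 2.
Heap C, S = {1, 5, 6, 7}:
n : 0 1 2 3 4 5 6 7 8
G : 0 1 0 1 0 1 2 3 2
G_C(8) = 2.
Combined Grundy value = 1 ⊕ 2 ⊕ 2 = 1.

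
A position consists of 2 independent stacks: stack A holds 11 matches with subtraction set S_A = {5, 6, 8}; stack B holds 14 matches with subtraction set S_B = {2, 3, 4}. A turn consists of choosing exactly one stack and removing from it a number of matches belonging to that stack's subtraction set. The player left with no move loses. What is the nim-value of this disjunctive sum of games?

Stack A, S = {5, 6, 8}:
G(0) = 0
G(1) = mex{} = 0
G(2) = mex{} = 0
G(3) = mex{} = 0
G(4) = mex{} = 0
G(5) = mex{0} = 1
G(6) = mex{0,0} = 1
G(7) = mex{0,0} = 1
G(8) = mex{0,0,0} = 1
G(9) = mex{0,0,0} = 1
G(10) = mex{1,0,0} = 2
G(11) = mex{1,1,0} = 2
G_A(11) = 2.
Stack B, S = {2, 3, 4}:
G(0) = 0
G(1) = mex{} = 0
G(2) = mex{0} = 1
G(3) = mex{0,0} = 1
G(4) = mex{1,0,0} = 2
G(5) = mex{1,1,0} = 2
G(6) = mex{2,1,1} = 0
G(7) = mex{2,2,1} = 0
G(8) = mex{0,2,2} = 1
G(9) = mex{0,0,2} = 1
G(10) = mex{1,0,0} = 2
G(11) = mex{1,1,0} = 2
G(12) = mex{2,1,1} = 0
G(13) = mex{2,2,1} = 0
G(14) = mex{0,2,2} = 1
G_B(14) = 1.
Combined Grundy value = 2 ⊕ 1 = 3.

3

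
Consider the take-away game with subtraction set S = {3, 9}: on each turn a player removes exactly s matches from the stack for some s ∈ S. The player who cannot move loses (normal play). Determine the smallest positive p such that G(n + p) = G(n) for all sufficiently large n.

n :  0  1  2  3  4  5  6  7  8  9 10 11 12 13 14 15 16
G :  0  0  0  1  1  1  0  0  0  1  1  1  0  0  0  1  1
G(n+6) = G(n) holds for n = 0,…,8 (a full window of length max(S) = 9), so the sequence is purely periodic with period 6.

6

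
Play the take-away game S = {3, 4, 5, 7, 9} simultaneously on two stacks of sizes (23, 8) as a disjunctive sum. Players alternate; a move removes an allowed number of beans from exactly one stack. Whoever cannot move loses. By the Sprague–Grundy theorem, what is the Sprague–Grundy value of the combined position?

1

All stacks use S = {3, 4, 5, 7, 9}:
G(0) = 0
G(1) = mex{} = 0
G(2) = mex{} = 0
G(3) = mex{0} = 1
G(4) = mex{0,0} = 1
G(5) = mex{0,0,0} = 1
G(6) = mex{1,0,0} = 2
G(7) = mex{1,1,0,0} = 2
G(8) = mex{1,1,1,0} = 2
G(9) = mex{2,1,1,0,0} = 3
G(10) = mex{2,2,1,1,0} = 3
G(11) = mex{2,2,2,1,0} = 3
G(12) = mex{3,2,2,1,1} = 0
G(13) = mex{3,3,2,2,1} = 0
G(14) = mex{3,3,3,2,1} = 0
G(15) = mex{0,3,3,2,2} = 1
G(16) = mex{0,0,3,3,2} = 1
G(17) = mex{0,0,0,3,2} = 1
G(18) = mex{1,0,0,3,3} = 2
G(19) = mex{1,1,0,0,3} = 2
G(20) = mex{1,1,1,0,3} = 2
G(21) = mex{2,1,1,0,0} = 3
G(22) = mex{2,2,1,1,0} = 3
G(23) = mex{2,2,2,1,0} = 3
Stack A: G(23) = 3.
Stack B: G(8) = 2.
Combined Grundy value = 3 ⊕ 2 = 1.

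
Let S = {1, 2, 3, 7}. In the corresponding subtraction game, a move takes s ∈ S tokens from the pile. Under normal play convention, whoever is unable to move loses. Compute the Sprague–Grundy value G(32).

n :  0  1  2  3  4  5  6  7  8  9 10 11 12 13 14 15 16 17 18 19 20 21 22 23 24 25 26 27 28 29 30 31 32
G :  0  1  2  3  0  1  2  3  0  1  2  3  0  1  2  3  0  1  2  3  0  1  2  3  0  1  2  3  0  1  2  3  0

0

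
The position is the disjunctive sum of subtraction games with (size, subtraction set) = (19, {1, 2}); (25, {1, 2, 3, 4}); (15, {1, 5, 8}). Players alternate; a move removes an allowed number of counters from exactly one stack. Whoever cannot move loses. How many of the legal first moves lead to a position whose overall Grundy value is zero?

Stack A, S = {1, 2}:
G(0) = 0
G(1) = mex{0} = 1
G(2) = mex{1,0} = 2
G(3) = mex{2,1} = 0
G(4) = mex{0,2} = 1
G(5) = mex{1,0} = 2
G(6) = mex{2,1} = 0
G(7) = mex{0,2} = 1
G(8) = mex{1,0} = 2
G(9) = mex{2,1} = 0
G(10) = mex{0,2} = 1
G(11) = mex{1,0} = 2
G(12) = mex{2,1} = 0
G(13) = mex{0,2} = 1
G(14) = mex{1,0} = 2
G(15) = mex{2,1} = 0
G(16) = mex{0,2} = 1
G(17) = mex{1,0} = 2
G(18) = mex{2,1} = 0
G(19) = mex{0,2} = 1
G_A(19) = 1.
Stack B, S = {1, 2, 3, 4}:
n :  0  1  2  3  4  5  6  7  8  9 10 11 12 13 14 15 16 17 18 19 20 21 22 23 24 25
G :  0  1  2  3  4  0  1  2  3  4  0  1  2  3  4  0  1  2  3  4  0  1  2  3  4  0
G_B(25) = 0.
Stack C, S = {1, 5, 8}:
G(0) = 0
G(1) = mex{0} = 1
G(2) = mex{1} = 0
G(3) = mex{0} = 1
G(4) = mex{1} = 0
G(5) = mex{0,0} = 1
G(6) = mex{1,1} = 0
G(7) = mex{0,0} = 1
G(8) = mex{1,1,0} = 2
G(9) = mex{2,0,1} = 3
G(10) = mex{3,1,0} = 2
G(11) = mex{2,0,1} = 3
G(12) = mex{3,1,0} = 2
G(13) = mex{2,2,1} = 0
G(14) = mex{0,3,0} = 1
G(15) = mex{1,2,1} = 0
G_C(15) = 0.
Combined Grundy value = 1 ⊕ 0 ⊕ 0 = 1.
A winning move leaves total XOR = 0, i.e. changes one component's Grundy value g to g ⊕ X where X is the current total.
Stack A: need g' = 1⊕1 = 0. Options: 19−1→G=0, 19−2→G=2. Hits: 1.
Stack B: need g' = 0⊕1 = 1. Options: 25−1→G=4, 25−2→G=3, 25−3→G=2, 25−4→G=1. Hits: 1.
Stack C: need g' = 0⊕1 = 1. Options: 15−1→G=1, 15−5→G=2, 15−8→G=1. Hits: 2.

4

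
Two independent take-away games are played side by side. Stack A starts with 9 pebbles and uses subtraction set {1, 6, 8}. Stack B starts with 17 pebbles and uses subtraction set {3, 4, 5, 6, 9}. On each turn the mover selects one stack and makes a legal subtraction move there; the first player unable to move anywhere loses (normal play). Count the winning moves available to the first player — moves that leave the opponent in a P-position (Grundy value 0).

6

Stack A, S = {1, 6, 8}:
G(0) = 0
G(1) = mex{0} = 1
G(2) = mex{1} = 0
G(3) = mex{0} = 1
G(4) = mex{1} = 0
G(5) = mex{0} = 1
G(6) = mex{1,0} = 2
G(7) = mex{2,1} = 0
G(8) = mex{0,0,0} = 1
G(9) = mex{1,1,1} = 0
G_A(9) = 0.
Stack B, S = {3, 4, 5, 6, 9}:
G(0) = 0
G(1) = mex{} = 0
G(2) = mex{} = 0
G(3) = mex{0} = 1
G(4) = mex{0,0} = 1
G(5) = mex{0,0,0} = 1
G(6) = mex{1,0,0,0} = 2
G(7) = mex{1,1,0,0} = 2
G(8) = mex{1,1,1,0} = 2
G(9) = mex{2,1,1,1,0} = 3
G(10) = mex{2,2,1,1,0} = 3
G(11) = mex{2,2,2,1,0} = 3
G(12) = mex{3,2,2,2,1} = 0
G(13) = mex{3,3,2,2,1} = 0
G(14) = mex{3,3,3,2,1} = 0
G(15) = mex{0,3,3,3,2} = 1
G(16) = mex{0,0,3,3,2} = 1
G(17) = mex{0,0,0,3,2} = 1
G_B(17) = 1.
Combined Grundy value = 0 ⊕ 1 = 1.
A winning move leaves total XOR = 0, i.e. changes one component's Grundy value g to g ⊕ X where X is the current total.
Stack A: need g' = 0⊕1 = 1. Options: 9−1→G=1, 9−6→G=1, 9−8→G=1. Hits: 3.
Stack B: need g' = 1⊕1 = 0. Options: 17−3→G=0, 17−4→G=0, 17−5→G=0, 17−6→G=3, 17−9→G=2. Hits: 3.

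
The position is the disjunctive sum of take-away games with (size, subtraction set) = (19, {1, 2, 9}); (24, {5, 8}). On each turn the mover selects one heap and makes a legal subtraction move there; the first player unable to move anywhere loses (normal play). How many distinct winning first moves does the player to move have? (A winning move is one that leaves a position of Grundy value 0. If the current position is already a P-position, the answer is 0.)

1

Heap A, S = {1, 2, 9}:
G(0) = 0
G(1) = mex{0} = 1
G(2) = mex{1,0} = 2
G(3) = mex{2,1} = 0
G(4) = mex{0,2} = 1
G(5) = mex{1,0} = 2
G(6) = mex{2,1} = 0
G(7) = mex{0,2} = 1
G(8) = mex{1,0} = 2
G(9) = mex{2,1,0} = 3
G(10) = mex{3,2,1} = 0
G(11) = mex{0,3,2} = 1
G(12) = mex{1,0,0} = 2
G(13) = mex{2,1,1} = 0
G(14) = mex{0,2,2} = 1
G(15) = mex{1,0,0} = 2
G(16) = mex{2,1,1} = 0
G(17) = mex{0,2,2} = 1
G(18) = mex{1,0,3} = 2
G(19) = mex{2,1,0} = 3
G_A(19) = 3.
Heap B, S = {5, 8}:
n :  0  1  2  3  4  5  6  7  8  9 10 11 12 13 14 15 16 17 18 19 20 21 22 23 24
G :  0  0  0  0  0  1  1  1  1  1  2  2  2  0  0  0  0  0  1  1  1  1  1  2  2
G_B(24) = 2.
Combined Grundy value = 3 ⊕ 2 = 1.
A winning move leaves total XOR = 0, i.e. changes one component's Grundy value g to g ⊕ X where X is the current total.
Heap A: need g' = 3⊕1 = 2. Options: 19−1→G=2, 19−2→G=1, 19−9→G=0. Hits: 1.
Heap B: need g' = 2⊕1 = 3. Options: 24−5→G=1, 24−8→G=0. Hits: 0.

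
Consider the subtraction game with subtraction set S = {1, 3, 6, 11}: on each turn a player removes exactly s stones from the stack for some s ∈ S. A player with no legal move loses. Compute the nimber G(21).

3

G(0) = 0
G(1) = mex{0} = 1
G(2) = mex{1} = 0
G(3) = mex{0,0} = 1
G(4) = mex{1,1} = 0
G(5) = mex{0,0} = 1
G(6) = mex{1,1,0} = 2
G(7) = mex{2,0,1} = 3
G(8) = mex{3,1,0} = 2
G(9) = mex{2,2,1} = 0
G(10) = mex{0,3,0} = 1
G(11) = mex{1,2,1,0} = 3
G(12) = mex{3,0,2,1} = 4
G(13) = mex{4,1,3,0} = 2
G(14) = mex{2,3,2,1} = 0
G(15) = mex{0,4,0,0} = 1
G(16) = mex{1,2,1,1} = 0
G(17) = mex{0,0,3,2} = 1
G(18) = mex{1,1,4,3} = 0
G(19) = mex{0,0,2,2} = 1
G(20) = mex{1,1,0,0} = 2
G(21) = mex{2,0,1,1} = 3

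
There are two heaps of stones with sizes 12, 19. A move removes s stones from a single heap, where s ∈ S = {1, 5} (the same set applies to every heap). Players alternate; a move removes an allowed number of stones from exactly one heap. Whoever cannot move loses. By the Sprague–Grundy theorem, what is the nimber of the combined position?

All heaps use S = {1, 5}:
n :  0  1  2  3  4  5  6  7  8  9 10 11 12 13 14 15 16 17 18 19
G :  0  1  0  1  0  1  0  1  0  1  0  1  0  1  0  1  0  1  0  1
Heap A: G(12) = 0.
Heap B: G(19) = 1.
Combined Grundy value = 0 ⊕ 1 = 1.

1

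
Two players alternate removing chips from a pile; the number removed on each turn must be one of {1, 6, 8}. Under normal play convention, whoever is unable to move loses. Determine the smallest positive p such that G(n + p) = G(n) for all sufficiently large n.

7

n :  0  1  2  3  4  5  6  7  8  9 10 11 12 13 14 15 16
G :  0  1  0  1  0  1  2  0  1  0  1  0  1  2  0  1  0
G(n+7) = G(n) holds for n = 0,…,7 (a full window of length max(S) = 8), so the sequence is purely periodic with period 7.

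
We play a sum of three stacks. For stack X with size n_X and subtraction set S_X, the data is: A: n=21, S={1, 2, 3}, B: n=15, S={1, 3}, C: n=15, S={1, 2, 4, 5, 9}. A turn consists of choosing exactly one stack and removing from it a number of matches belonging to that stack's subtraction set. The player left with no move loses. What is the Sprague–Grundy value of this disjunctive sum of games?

2

Stack A, S = {1, 2, 3}:
G(0) = 0
G(1) = mex{0} = 1
G(2) = mex{1,0} = 2
G(3) = mex{2,1,0} = 3
G(4) = mex{3,2,1} = 0
G(5) = mex{0,3,2} = 1
G(6) = mex{1,0,3} = 2
G(7) = mex{2,1,0} = 3
G(8) = mex{3,2,1} = 0
G(9) = mex{0,3,2} = 1
G(10) = mex{1,0,3} = 2
G(11) = mex{2,1,0} = 3
G(12) = mex{3,2,1} = 0
G(13) = mex{0,3,2} = 1
G(14) = mex{1,0,3} = 2
G(15) = mex{2,1,0} = 3
G(16) = mex{3,2,1} = 0
G(17) = mex{0,3,2} = 1
G(18) = mex{1,0,3} = 2
G(19) = mex{2,1,0} = 3
G(20) = mex{3,2,1} = 0
G(21) = mex{0,3,2} = 1
G_A(21) = 1.
Stack B, S = {1, 3}:
G(0) = 0
G(1) = mex{0} = 1
G(2) = mex{1} = 0
G(3) = mex{0,0} = 1
G(4) = mex{1,1} = 0
G(5) = mex{0,0} = 1
G(6) = mex{1,1} = 0
G(7) = mex{0,0} = 1
G(8) = mex{1,1} = 0
G(9) = mex{0,0} = 1
G(10) = mex{1,1} = 0
G(11) = mex{0,0} = 1
G(12) = mex{1,1} = 0
G(13) = mex{0,0} = 1
G(14) = mex{1,1} = 0
G(15) = mex{0,0} = 1
G_B(15) = 1.
Stack C, S = {1, 2, 4, 5, 9}:
n :  0  1  2  3  4  5  6  7  8  9 10 11 12 13 14 15
G :  0  1  2  0  1  2  0  1  2  3  4  5  3  0  1  2
G_C(15) = 2.
Combined Grundy value = 1 ⊕ 1 ⊕ 2 = 2.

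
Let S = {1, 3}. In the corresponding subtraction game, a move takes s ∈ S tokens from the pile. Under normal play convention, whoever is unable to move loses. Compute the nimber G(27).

1

G(0) = 0
G(1) = mex{0} = 1
G(2) = mex{1} = 0
G(3) = mex{0,0} = 1
G(4) = mex{1,1} = 0
G(5) = mex{0,0} = 1
G(6) = mex{1,1} = 0
G(7) = mex{0,0} = 1
G(8) = mex{1,1} = 0
G(9) = mex{0,0} = 1
G(10) = mex{1,1} = 0
G(11) = mex{0,0} = 1
G(12) = mex{1,1} = 0
G(13) = mex{0,0} = 1
G(14) = mex{1,1} = 0
G(15) = mex{0,0} = 1
G(16) = mex{1,1} = 0
G(17) = mex{0,0} = 1
G(18) = mex{1,1} = 0
G(19) = mex{0,0} = 1
G(20) = mex{1,1} = 0
G(21) = mex{0,0} = 1
G(22) = mex{1,1} = 0
G(23) = mex{0,0} = 1
G(24) = mex{1,1} = 0
G(25) = mex{0,0} = 1
G(26) = mex{1,1} = 0
G(27) = mex{0,0} = 1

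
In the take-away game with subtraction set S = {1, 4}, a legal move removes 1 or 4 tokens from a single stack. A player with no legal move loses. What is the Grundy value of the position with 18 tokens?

1

G(0) = 0
G(1) = mex{0} = 1
G(2) = mex{1} = 0
G(3) = mex{0} = 1
G(4) = mex{1,0} = 2
G(5) = mex{2,1} = 0
G(6) = mex{0,0} = 1
G(7) = mex{1,1} = 0
G(8) = mex{0,2} = 1
G(9) = mex{1,0} = 2
G(10) = mex{2,1} = 0
G(11) = mex{0,0} = 1
G(12) = mex{1,1} = 0
G(13) = mex{0,2} = 1
G(14) = mex{1,0} = 2
G(15) = mex{2,1} = 0
G(16) = mex{0,0} = 1
G(17) = mex{1,1} = 0
G(18) = mex{0,2} = 1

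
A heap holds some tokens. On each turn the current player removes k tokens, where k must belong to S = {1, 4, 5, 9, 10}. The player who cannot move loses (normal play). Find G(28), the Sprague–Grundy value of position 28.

0

n :  0  1  2  3  4  5  6  7  8  9 10 11 12 13 14 15 16 17 18 19 20 21 22 23 24 25 26 27 28
G :  0  1  0  1  2  3  2  3  0  1  4  5  2  3  0  1  0  1  2  3  2  3  0  1  4  5  2  3  0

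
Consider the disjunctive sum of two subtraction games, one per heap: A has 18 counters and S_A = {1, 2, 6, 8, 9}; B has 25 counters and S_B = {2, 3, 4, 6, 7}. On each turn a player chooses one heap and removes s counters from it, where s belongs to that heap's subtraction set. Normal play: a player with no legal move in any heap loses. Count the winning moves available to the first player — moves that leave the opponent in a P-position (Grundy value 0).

1

Heap A, S = {1, 2, 6, 8, 9}:
n :  0  1  2  3  4  5  6  7  8  9 10 11 12 13 14 15 16 17 18
G :  0  1  2  0  1  2  3  0  1  2  0  1  2  3  0  1  2  0  1
G_A(18) = 1.
Heap B, S = {2, 3, 4, 6, 7}:
G(0) = 0
G(1) = mex{} = 0
G(2) = mex{0} = 1
G(3) = mex{0,0} = 1
G(4) = mex{1,0,0} = 2
G(5) = mex{1,1,0} = 2
G(6) = mex{2,1,1,0} = 3
G(7) = mex{2,2,1,0,0} = 3
G(8) = mex{3,2,2,1,0} = 4
G(9) = mex{3,3,2,1,1} = 0
G(10) = mex{4,3,3,2,1} = 0
G(11) = mex{0,4,3,2,2} = 1
G(12) = mex{0,0,4,3,2} = 1
G(13) = mex{1,0,0,3,3} = 2
G(14) = mex{1,1,0,4,3} = 2
G(15) = mex{2,1,1,0,4} = 3
G(16) = mex{2,2,1,0,0} = 3
G(17) = mex{3,2,2,1,0} = 4
G(18) = mex{3,3,2,1,1} = 0
G(19) = mex{4,3,3,2,1} = 0
G(20) = mex{0,4,3,2,2} = 1
G(21) = mex{0,0,4,3,2} = 1
G(22) = mex{1,0,0,3,3} = 2
G(23) = mex{1,1,0,4,3} = 2
G(24) = mex{2,1,1,0,4} = 3
G(25) = mex{2,2,1,0,0} = 3
G_B(25) = 3.
Combined Grundy value = 1 ⊕ 3 = 2.
A winning move leaves total XOR = 0, i.e. changes one component's Grundy value g to g ⊕ X where X is the current total.
Heap A: need g' = 1⊕2 = 3. Options: 18−1→G=0, 18−2→G=2, 18−6→G=2, 18−8→G=0, 18−9→G=2. Hits: 0.
Heap B: need g' = 3⊕2 = 1. Options: 25−2→G=2, 25−3→G=2, 25−4→G=1, 25−6→G=0, 25−7→G=0. Hits: 1.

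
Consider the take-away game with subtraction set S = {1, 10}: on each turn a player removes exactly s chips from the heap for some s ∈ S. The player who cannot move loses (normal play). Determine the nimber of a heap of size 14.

1

G(0) = 0
G(1) = mex{0} = 1
G(2) = mex{1} = 0
G(3) = mex{0} = 1
G(4) = mex{1} = 0
G(5) = mex{0} = 1
G(6) = mex{1} = 0
G(7) = mex{0} = 1
G(8) = mex{1} = 0
G(9) = mex{0} = 1
G(10) = mex{1,0} = 2
G(11) = mex{2,1} = 0
G(12) = mex{0,0} = 1
G(13) = mex{1,1} = 0
G(14) = mex{0,0} = 1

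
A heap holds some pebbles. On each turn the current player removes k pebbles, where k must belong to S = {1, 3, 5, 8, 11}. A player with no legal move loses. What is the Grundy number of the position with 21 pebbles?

1

n :  0  1  2  3  4  5  6  7  8  9 10 11 12 13 14 15 16 17 18 19 20 21
G :  0  1  0  1  0  1  0  1  2  3  2  3  2  3  2  3  0  1  0  1  0  1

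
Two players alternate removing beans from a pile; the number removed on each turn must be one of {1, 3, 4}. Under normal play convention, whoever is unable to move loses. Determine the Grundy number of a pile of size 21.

G(0) = 0
G(1) = mex{0} = 1
G(2) = mex{1} = 0
G(3) = mex{0,0} = 1
G(4) = mex{1,1,0} = 2
G(5) = mex{2,0,1} = 3
G(6) = mex{3,1,0} = 2
G(7) = mex{2,2,1} = 0
G(8) = mex{0,3,2} = 1
G(9) = mex{1,2,3} = 0
G(10) = mex{0,0,2} = 1
G(11) = mex{1,1,0} = 2
G(12) = mex{2,0,1} = 3
G(13) = mex{3,1,0} = 2
G(14) = mex{2,2,1} = 0
G(15) = mex{0,3,2} = 1
G(16) = mex{1,2,3} = 0
G(17) = mex{0,0,2} = 1
G(18) = mex{1,1,0} = 2
G(19) = mex{2,0,1} = 3
G(20) = mex{3,1,0} = 2
G(21) = mex{2,2,1} = 0

0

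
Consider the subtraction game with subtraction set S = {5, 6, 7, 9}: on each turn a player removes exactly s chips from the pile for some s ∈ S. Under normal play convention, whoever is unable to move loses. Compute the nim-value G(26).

2

n :  0  1  2  3  4  5  6  7  8  9 10 11 12 13 14 15 16 17 18 19 20 21 22 23 24 25 26
G :  0  0  0  0  0  1  1  1  1  1  2  2  2  2  0  0  0  0  0  1  1  1  1  1  2  2  2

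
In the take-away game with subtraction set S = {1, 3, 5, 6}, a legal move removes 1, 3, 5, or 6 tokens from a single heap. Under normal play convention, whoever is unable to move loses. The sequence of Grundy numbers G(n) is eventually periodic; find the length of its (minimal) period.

11

n :  0  1  2  3  4  5  6  7  8  9 10 11 12 13 14 15 16 17 18 19 20 21 22 23
G :  0  1  0  1  0  1  2  3  2  3  2  0  1  0  1  0  1  2  3  2  3  2  0  1
G(n+11) = G(n) holds for n = 0,…,5 (a full window of length max(S) = 6), so the sequence is purely periodic with period 11.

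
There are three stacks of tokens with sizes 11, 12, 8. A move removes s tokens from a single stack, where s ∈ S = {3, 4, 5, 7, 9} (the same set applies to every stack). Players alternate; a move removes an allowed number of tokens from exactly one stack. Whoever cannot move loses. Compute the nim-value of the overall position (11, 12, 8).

All stacks use S = {3, 4, 5, 7, 9}:
G(0) = 0
G(1) = mex{} = 0
G(2) = mex{} = 0
G(3) = mex{0} = 1
G(4) = mex{0,0} = 1
G(5) = mex{0,0,0} = 1
G(6) = mex{1,0,0} = 2
G(7) = mex{1,1,0,0} = 2
G(8) = mex{1,1,1,0} = 2
G(9) = mex{2,1,1,0,0} = 3
G(10) = mex{2,2,1,1,0} = 3
G(11) = mex{2,2,2,1,0} = 3
G(12) = mex{3,2,2,1,1} = 0
Stack A: G(11) = 3.
Stack B: G(12) = 0.
Stack C: G(8) = 2.
Combined Grundy value = 3 ⊕ 0 ⊕ 2 = 1.

1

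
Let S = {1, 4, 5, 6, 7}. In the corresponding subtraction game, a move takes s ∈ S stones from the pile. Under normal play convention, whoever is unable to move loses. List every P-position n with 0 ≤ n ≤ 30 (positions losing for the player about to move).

G(0) = 0
G(1) = mex{0} = 1
G(2) = mex{1} = 0
G(3) = mex{0} = 1
G(4) = mex{1,0} = 2
G(5) = mex{2,1,0} = 3
G(6) = mex{3,0,1,0} = 2
G(7) = mex{2,1,0,1,0} = 3
G(8) = mex{3,2,1,0,1} = 4
G(9) = mex{4,3,2,1,0} = 5
G(10) = mex{5,2,3,2,1} = 0
G(11) = mex{0,3,2,3,2} = 1
G(12) = mex{1,4,3,2,3} = 0
G(13) = mex{0,5,4,3,2} = 1
G(14) = mex{1,0,5,4,3} = 2
G(15) = mex{2,1,0,5,4} = 3
G(16) = mex{3,0,1,0,5} = 2
G(17) = mex{2,1,0,1,0} = 3
G(18) = mex{3,2,1,0,1} = 4
G(19) = mex{4,3,2,1,0} = 5
G(20) = mex{5,2,3,2,1} = 0
G(21) = mex{0,3,2,3,2} = 1
G(22) = mex{1,4,3,2,3} = 0
G(23) = mex{0,5,4,3,2} = 1
G(24) = mex{1,0,5,4,3} = 2
G(25) = mex{2,1,0,5,4} = 3
G(26) = mex{3,0,1,0,5} = 2
G(27) = mex{2,1,0,1,0} = 3
G(28) = mex{3,2,1,0,1} = 4
G(29) = mex{4,3,2,1,0} = 5
G(30) = mex{5,2,3,2,1} = 0
P-positions are exactly the n with G(n) = 0.

0, 2, 10, 12, 20, 22, 30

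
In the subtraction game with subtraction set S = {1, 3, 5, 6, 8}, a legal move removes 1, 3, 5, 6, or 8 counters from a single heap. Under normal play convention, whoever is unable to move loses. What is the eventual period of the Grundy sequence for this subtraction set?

n :  0  1  2  3  4  5  6  7  8  9 10 11 12 13 14 15 16 17 18 19 20 21 22 23
G :  0  1  0  1  0  1  2  3  2  3  2  0  1  0  1  0  1  2  3  2  3  2  0  1
G(n+11) = G(n) holds for n = 0,…,7 (a full window of length max(S) = 8), so the sequence is purely periodic with period 11.

11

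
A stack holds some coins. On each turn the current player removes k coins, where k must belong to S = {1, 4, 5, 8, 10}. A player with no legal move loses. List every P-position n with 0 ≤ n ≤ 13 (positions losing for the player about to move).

G(0) = 0
G(1) = mex{0} = 1
G(2) = mex{1} = 0
G(3) = mex{0} = 1
G(4) = mex{1,0} = 2
G(5) = mex{2,1,0} = 3
G(6) = mex{3,0,1} = 2
G(7) = mex{2,1,0} = 3
G(8) = mex{3,2,1,0} = 4
G(9) = mex{4,3,2,1} = 0
G(10) = mex{0,2,3,0,0} = 1
G(11) = mex{1,3,2,1,1} = 0
G(12) = mex{0,4,3,2,0} = 1
G(13) = mex{1,0,4,3,1} = 2
P-positions are exactly the n with G(n) = 0.

0, 2, 9, 11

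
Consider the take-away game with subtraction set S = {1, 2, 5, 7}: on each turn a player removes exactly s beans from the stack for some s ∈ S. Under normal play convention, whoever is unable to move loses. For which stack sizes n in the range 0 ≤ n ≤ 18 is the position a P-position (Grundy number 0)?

n :  0  1  2  3  4  5  6  7  8  9 10 11 12 13 14 15 16 17 18
G :  0  1  2  0  1  2  0  1  2  0  1  2  0  1  2  0  1  2  0
P-positions are exactly the n with G(n) = 0.

0, 3, 6, 9, 12, 15, 18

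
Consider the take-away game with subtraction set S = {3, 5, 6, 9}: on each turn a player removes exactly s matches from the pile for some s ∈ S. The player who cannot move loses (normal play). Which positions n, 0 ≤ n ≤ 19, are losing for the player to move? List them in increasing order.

G(0) = 0
G(1) = mex{} = 0
G(2) = mex{} = 0
G(3) = mex{0} = 1
G(4) = mex{0} = 1
G(5) = mex{0,0} = 1
G(6) = mex{1,0,0} = 2
G(7) = mex{1,0,0} = 2
G(8) = mex{1,1,0} = 2
G(9) = mex{2,1,1,0} = 3
G(10) = mex{2,1,1,0} = 3
G(11) = mex{2,2,1,0} = 3
G(12) = mex{3,2,2,1} = 0
G(13) = mex{3,2,2,1} = 0
G(14) = mex{3,3,2,1} = 0
G(15) = mex{0,3,3,2} = 1
G(16) = mex{0,3,3,2} = 1
G(17) = mex{0,0,3,2} = 1
G(18) = mex{1,0,0,3} = 2
G(19) = mex{1,0,0,3} = 2
P-positions are exactly the n with G(n) = 0.

0, 1, 2, 12, 13, 14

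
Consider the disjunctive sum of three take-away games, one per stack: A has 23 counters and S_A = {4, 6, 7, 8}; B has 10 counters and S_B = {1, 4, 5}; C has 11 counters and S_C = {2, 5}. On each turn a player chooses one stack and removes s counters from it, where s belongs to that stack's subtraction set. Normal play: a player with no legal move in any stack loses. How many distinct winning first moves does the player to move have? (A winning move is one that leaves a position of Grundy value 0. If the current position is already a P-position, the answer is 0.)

2

Stack A, S = {4, 6, 7, 8}:
G(0) = 0
G(1) = mex{} = 0
G(2) = mex{} = 0
G(3) = mex{} = 0
G(4) = mex{0} = 1
G(5) = mex{0} = 1
G(6) = mex{0,0} = 1
G(7) = mex{0,0,0} = 1
G(8) = mex{1,0,0,0} = 2
G(9) = mex{1,0,0,0} = 2
G(10) = mex{1,1,0,0} = 2
G(11) = mex{1,1,1,0} = 2
G(12) = mex{2,1,1,1} = 0
G(13) = mex{2,1,1,1} = 0
G(14) = mex{2,2,1,1} = 0
G(15) = mex{2,2,2,1} = 0
G(16) = mex{0,2,2,2} = 1
G(17) = mex{0,2,2,2} = 1
G(18) = mex{0,0,2,2} = 1
G(19) = mex{0,0,0,2} = 1
G(20) = mex{1,0,0,0} = 2
G(21) = mex{1,0,0,0} = 2
G(22) = mex{1,1,0,0} = 2
G(23) = mex{1,1,1,0} = 2
G_A(23) = 2.
Stack B, S = {1, 4, 5}:
G(0) = 0
G(1) = mex{0} = 1
G(2) = mex{1} = 0
G(3) = mex{0} = 1
G(4) = mex{1,0} = 2
G(5) = mex{2,1,0} = 3
G(6) = mex{3,0,1} = 2
G(7) = mex{2,1,0} = 3
G(8) = mex{3,2,1} = 0
G(9) = mex{0,3,2} = 1
G(10) = mex{1,2,3} = 0
G_B(10) = 0.
Stack C, S = {2, 5}:
n :  0  1  2  3  4  5  6  7  8  9 10 11
G :  0  0  1  1  0  2  1  0  0  1  1  0
G_C(11) = 0.
Combined Grundy value = 2 ⊕ 0 ⊕ 0 = 2.
A winning move leaves total XOR = 0, i.e. changes one component's Grundy value g to g ⊕ X where X is the current total.
Stack A: need g' = 2⊕2 = 0. Options: 23−4→G=1, 23−6→G=1, 23−7→G=1, 23−8→G=0. Hits: 1.
Stack B: need g' = 0⊕2 = 2. Options: 10−1→G=1, 10−4→G=2, 10−5→G=3. Hits: 1.
Stack C: need g' = 0⊕2 = 2. Options: 11−2→G=1, 11−5→G=1. Hits: 0.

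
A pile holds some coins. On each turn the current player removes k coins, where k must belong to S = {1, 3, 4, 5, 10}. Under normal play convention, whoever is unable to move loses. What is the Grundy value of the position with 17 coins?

n :  0  1  2  3  4  5  6  7  8  9 10 11 12 13 14 15 16 17
G :  0  1  0  1  2  3  2  3  0  1  4  5  2  3  0  1  0  1

1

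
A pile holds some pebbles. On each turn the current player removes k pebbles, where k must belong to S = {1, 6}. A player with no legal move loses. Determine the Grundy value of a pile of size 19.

G(0) = 0
G(1) = mex{0} = 1
G(2) = mex{1} = 0
G(3) = mex{0} = 1
G(4) = mex{1} = 0
G(5) = mex{0} = 1
G(6) = mex{1,0} = 2
G(7) = mex{2,1} = 0
G(8) = mex{0,0} = 1
G(9) = mex{1,1} = 0
G(10) = mex{0,0} = 1
G(11) = mex{1,1} = 0
G(12) = mex{0,2} = 1
G(13) = mex{1,0} = 2
G(14) = mex{2,1} = 0
G(15) = mex{0,0} = 1
G(16) = mex{1,1} = 0
G(17) = mex{0,0} = 1
G(18) = mex{1,1} = 0
G(19) = mex{0,2} = 1

1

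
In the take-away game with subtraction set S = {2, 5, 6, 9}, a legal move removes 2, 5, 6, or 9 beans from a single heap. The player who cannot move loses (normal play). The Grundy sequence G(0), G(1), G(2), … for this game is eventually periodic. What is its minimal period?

11

n :  0  1  2  3  4  5  6  7  8  9 10 11 12 13 14 15 16 17 18 19 20 21 22 23
G :  0  0  1  1  0  2  1  3  0  2  1  0  0  1  1  0  2  1  3  0  2  1  0  0
G(n+11) = G(n) holds for n = 0,…,8 (a full window of length max(S) = 9), so the sequence is purely periodic with period 11.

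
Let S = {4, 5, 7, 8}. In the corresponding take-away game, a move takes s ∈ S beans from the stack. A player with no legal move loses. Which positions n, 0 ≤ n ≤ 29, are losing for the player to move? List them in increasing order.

G(0) = 0
G(1) = mex{} = 0
G(2) = mex{} = 0
G(3) = mex{} = 0
G(4) = mex{0} = 1
G(5) = mex{0,0} = 1
G(6) = mex{0,0} = 1
G(7) = mex{0,0,0} = 1
G(8) = mex{1,0,0,0} = 2
G(9) = mex{1,1,0,0} = 2
G(10) = mex{1,1,0,0} = 2
G(11) = mex{1,1,1,0} = 2
G(12) = mex{2,1,1,1} = 0
G(13) = mex{2,2,1,1} = 0
G(14) = mex{2,2,1,1} = 0
G(15) = mex{2,2,2,1} = 0
G(16) = mex{0,2,2,2} = 1
G(17) = mex{0,0,2,2} = 1
G(18) = mex{0,0,2,2} = 1
G(19) = mex{0,0,0,2} = 1
G(20) = mex{1,0,0,0} = 2
G(21) = mex{1,1,0,0} = 2
G(22) = mex{1,1,0,0} = 2
G(23) = mex{1,1,1,0} = 2
G(24) = mex{2,1,1,1} = 0
G(25) = mex{2,2,1,1} = 0
G(26) = mex{2,2,1,1} = 0
G(27) = mex{2,2,2,1} = 0
G(28) = mex{0,2,2,2} = 1
G(29) = mex{0,0,2,2} = 1
P-positions are exactly the n with G(n) = 0.

0, 1, 2, 3, 12, 13, 14, 15, 24, 25, 26, 27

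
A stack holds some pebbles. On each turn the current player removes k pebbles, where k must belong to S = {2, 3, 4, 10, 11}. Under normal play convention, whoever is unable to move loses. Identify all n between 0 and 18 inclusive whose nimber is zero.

G(0) = 0
G(1) = mex{} = 0
G(2) = mex{0} = 1
G(3) = mex{0,0} = 1
G(4) = mex{1,0,0} = 2
G(5) = mex{1,1,0} = 2
G(6) = mex{2,1,1} = 0
G(7) = mex{2,2,1} = 0
G(8) = mex{0,2,2} = 1
G(9) = mex{0,0,2} = 1
G(10) = mex{1,0,0,0} = 2
G(11) = mex{1,1,0,0,0} = 2
G(12) = mex{2,1,1,1,0} = 3
G(13) = mex{2,2,1,1,1} = 0
G(14) = mex{3,2,2,2,1} = 0
G(15) = mex{0,3,2,2,2} = 1
G(16) = mex{0,0,3,0,2} = 1
G(17) = mex{1,0,0,0,0} = 2
G(18) = mex{1,1,0,1,0} = 2
P-positions are exactly the n with G(n) = 0.

0, 1, 6, 7, 13, 14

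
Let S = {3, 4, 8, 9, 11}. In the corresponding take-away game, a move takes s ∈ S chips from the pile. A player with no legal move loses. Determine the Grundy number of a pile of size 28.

3

G(0) = 0
G(1) = mex{} = 0
G(2) = mex{} = 0
G(3) = mex{0} = 1
G(4) = mex{0,0} = 1
G(5) = mex{0,0} = 1
G(6) = mex{1,0} = 2
G(7) = mex{1,1} = 0
G(8) = mex{1,1,0} = 2
G(9) = mex{2,1,0,0} = 3
G(10) = mex{0,2,0,0} = 1
G(11) = mex{2,0,1,0,0} = 3
G(12) = mex{3,2,1,1,0} = 4
G(13) = mex{1,3,1,1,0} = 2
G(14) = mex{3,1,2,1,1} = 0
G(15) = mex{4,3,0,2,1} = 5
G(16) = mex{2,4,2,0,1} = 3
G(17) = mex{0,2,3,2,2} = 1
G(18) = mex{5,0,1,3,0} = 2
G(19) = mex{3,5,3,1,2} = 0
G(20) = mex{1,3,4,3,3} = 0
G(21) = mex{2,1,2,4,1} = 0
G(22) = mex{0,2,0,2,3} = 1
G(23) = mex{0,0,5,0,4} = 1
G(24) = mex{0,0,3,5,2} = 1
G(25) = mex{1,0,1,3,0} = 2
G(26) = mex{1,1,2,1,5} = 0
G(27) = mex{1,1,0,2,3} = 4
G(28) = mex{2,1,0,0,1} = 3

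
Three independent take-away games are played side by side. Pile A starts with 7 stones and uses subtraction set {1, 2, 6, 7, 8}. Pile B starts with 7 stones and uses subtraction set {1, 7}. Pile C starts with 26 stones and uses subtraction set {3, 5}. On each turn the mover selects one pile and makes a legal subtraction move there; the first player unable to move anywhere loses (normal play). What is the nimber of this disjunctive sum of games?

Pile A, S = {1, 2, 6, 7, 8}:
n : 0 1 2 3 4 5 6 7
G : 0 1 2 0 1 2 3 4
G_A(7) = 4.
Pile B, S = {1, 7}:
n : 0 1 2 3 4 5 6 7
G : 0 1 0 1 0 1 0 1
G_B(7) = 1.
Pile C, S = {3, 5}:
n :  0  1  2  3  4  5  6  7  8  9 10 11 12 13 14 15 16 17 18 19 20 21 22 23 24 25 26
G :  0  0  0  1  1  1  2  2  0  0  0  1  1  1  2  2  0  0  0  1  1  1  2  2  0  0  0
G_C(26) = 0.
Combined Grundy value = 4 ⊕ 1 ⊕ 0 = 5.

5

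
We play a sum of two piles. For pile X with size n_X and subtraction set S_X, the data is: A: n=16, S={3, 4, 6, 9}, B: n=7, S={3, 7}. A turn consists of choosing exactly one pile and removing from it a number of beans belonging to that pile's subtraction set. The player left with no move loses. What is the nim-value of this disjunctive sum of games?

Pile A, S = {3, 4, 6, 9}:
G(0) = 0
G(1) = mex{} = 0
G(2) = mex{} = 0
G(3) = mex{0} = 1
G(4) = mex{0,0} = 1
G(5) = mex{0,0} = 1
G(6) = mex{1,0,0} = 2
G(7) = mex{1,1,0} = 2
G(8) = mex{1,1,0} = 2
G(9) = mex{2,1,1,0} = 3
G(10) = mex{2,2,1,0} = 3
G(11) = mex{2,2,1,0} = 3
G(12) = mex{3,2,2,1} = 0
G(13) = mex{3,3,2,1} = 0
G(14) = mex{3,3,2,1} = 0
G(15) = mex{0,3,3,2} = 1
G(16) = mex{0,0,3,2} = 1
G_A(16) = 1.
Pile B, S = {3, 7}:
G(0) = 0
G(1) = mex{} = 0
G(2) = mex{} = 0
G(3) = mex{0} = 1
G(4) = mex{0} = 1
G(5) = mex{0} = 1
G(6) = mex{1} = 0
G(7) = mex{1,0} = 2
G_B(7) = 2.
Combined Grundy value = 1 ⊕ 2 = 3.

3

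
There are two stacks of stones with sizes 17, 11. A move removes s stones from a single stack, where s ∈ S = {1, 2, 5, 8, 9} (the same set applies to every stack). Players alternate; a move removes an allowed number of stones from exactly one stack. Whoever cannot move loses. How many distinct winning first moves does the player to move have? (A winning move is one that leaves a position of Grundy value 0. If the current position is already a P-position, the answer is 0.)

All stacks use S = {1, 2, 5, 8, 9}:
n :  0  1  2  3  4  5  6  7  8  9 10 11 12 13 14 15 16 17
G :  0  1  2  0  1  2  0  1  2  3  0  1  2  0  1  2  0  1
Stack A: G(17) = 1.
Stack B: G(11) = 1.
Combined Grundy value = 1 ⊕ 1 = 0.
A winning move leaves total XOR = 0, i.e. changes one component's Grundy value g to g ⊕ X where X is the current total.
Stack A: target g' = 1⊕0 = 1, but every legal move changes the Grundy value (mex property), so 0 moves.
Stack B: target g' = 1⊕0 = 1, but every legal move changes the Grundy value (mex property), so 0 moves.

0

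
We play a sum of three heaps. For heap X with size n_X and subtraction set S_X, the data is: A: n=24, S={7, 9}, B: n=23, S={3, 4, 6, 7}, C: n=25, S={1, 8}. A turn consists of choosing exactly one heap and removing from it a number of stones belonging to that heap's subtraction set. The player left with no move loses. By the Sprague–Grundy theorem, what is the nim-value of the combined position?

1

Heap A, S = {7, 9}:
G(0) = 0
G(1) = mex{} = 0
G(2) = mex{} = 0
G(3) = mex{} = 0
G(4) = mex{} = 0
G(5) = mex{} = 0
G(6) = mex{} = 0
G(7) = mex{0} = 1
G(8) = mex{0} = 1
G(9) = mex{0,0} = 1
G(10) = mex{0,0} = 1
G(11) = mex{0,0} = 1
G(12) = mex{0,0} = 1
G(13) = mex{0,0} = 1
G(14) = mex{1,0} = 2
G(15) = mex{1,0} = 2
G(16) = mex{1,1} = 0
G(17) = mex{1,1} = 0
G(18) = mex{1,1} = 0
G(19) = mex{1,1} = 0
G(20) = mex{1,1} = 0
G(21) = mex{2,1} = 0
G(22) = mex{2,1} = 0
G(23) = mex{0,2} = 1
G(24) = mex{0,2} = 1
G_A(24) = 1.
Heap B, S = {3, 4, 6, 7}:
G(0) = 0
G(1) = mex{} = 0
G(2) = mex{} = 0
G(3) = mex{0} = 1
G(4) = mex{0,0} = 1
G(5) = mex{0,0} = 1
G(6) = mex{1,0,0} = 2
G(7) = mex{1,1,0,0} = 2
G(8) = mex{1,1,0,0} = 2
G(9) = mex{2,1,1,0} = 3
G(10) = mex{2,2,1,1} = 0
G(11) = mex{2,2,1,1} = 0
G(12) = mex{3,2,2,1} = 0
G(13) = mex{0,3,2,2} = 1
G(14) = mex{0,0,2,2} = 1
G(15) = mex{0,0,3,2} = 1
G(16) = mex{1,0,0,3} = 2
G(17) = mex{1,1,0,0} = 2
G(18) = mex{1,1,0,0} = 2
G(19) = mex{2,1,1,0} = 3
G(20) = mex{2,2,1,1} = 0
G(21) = mex{2,2,1,1} = 0
G(22) = mex{3,2,2,1} = 0
G(23) = mex{0,3,2,2} = 1
G_B(23) = 1.
Heap C, S = {1, 8}:
n :  0  1  2  3  4  5  6  7  8  9 10 11 12 13 14 15 16 17 18 19 20 21 22 23 24 25
G :  0  1  0  1  0  1  0  1  2  0  1  0  1  0  1  0  1  2  0  1  0  1  0  1  0  1
G_C(25) = 1.
Combined Grundy value = 1 ⊕ 1 ⊕ 1 = 1.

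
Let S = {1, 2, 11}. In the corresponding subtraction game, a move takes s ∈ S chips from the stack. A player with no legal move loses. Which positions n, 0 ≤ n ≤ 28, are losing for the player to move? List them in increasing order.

n :  0  1  2  3  4  5  6  7  8  9 10 11 12 13 14 15 16 17 18 19 20 21 22 23 24 25 26 27 28
G :  0  1  2  0  1  2  0  1  2  0  1  2  0  1  2  0  1  2  0  1  2  0  1  2  0  1  2  0  1
P-positions are exactly the n with G(n) = 0.

0, 3, 6, 9, 12, 15, 18, 21, 24, 27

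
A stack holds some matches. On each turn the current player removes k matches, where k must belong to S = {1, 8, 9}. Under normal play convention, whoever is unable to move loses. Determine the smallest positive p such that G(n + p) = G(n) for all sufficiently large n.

16

n :  0  1  2  3  4  5  6  7  8  9 10 11 12 13 14 15 16 17 18 19 20 21 22 23 24 25 26 27 28 29 30 31 32 33
G :  0  1  0  1  0  1  0  1  2  3  2  3  2  3  2  3  0  1  0  1  0  1  0  1  2  3  2  3  2  3  2  3  0  1
G(n+16) = G(n) holds for n = 0,…,8 (a full window of length max(S) = 9), so the sequence is purely periodic with period 16.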